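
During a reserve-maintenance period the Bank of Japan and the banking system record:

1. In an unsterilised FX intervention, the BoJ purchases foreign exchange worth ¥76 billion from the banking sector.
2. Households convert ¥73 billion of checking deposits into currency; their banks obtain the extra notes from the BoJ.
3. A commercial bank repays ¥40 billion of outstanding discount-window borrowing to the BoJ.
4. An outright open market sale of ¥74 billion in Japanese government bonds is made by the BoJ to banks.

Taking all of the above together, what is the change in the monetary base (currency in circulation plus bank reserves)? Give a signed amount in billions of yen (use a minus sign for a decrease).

FX purchase ¥76 billion: BoJ balance sheet expands → +¥76B.
Currency withdrawal ¥73 billion: just a shift between currency and reserves — both are base money → 0.
Discount-window repayment ¥40 billion: BoJ balance sheet contracts → −¥40B.
OMO sale (to banks) ¥74 billion: BoJ balance sheet contracts → −¥74B.
Net: 76 + 0 − 40 − 74 = -¥38 billion.

-¥38 billion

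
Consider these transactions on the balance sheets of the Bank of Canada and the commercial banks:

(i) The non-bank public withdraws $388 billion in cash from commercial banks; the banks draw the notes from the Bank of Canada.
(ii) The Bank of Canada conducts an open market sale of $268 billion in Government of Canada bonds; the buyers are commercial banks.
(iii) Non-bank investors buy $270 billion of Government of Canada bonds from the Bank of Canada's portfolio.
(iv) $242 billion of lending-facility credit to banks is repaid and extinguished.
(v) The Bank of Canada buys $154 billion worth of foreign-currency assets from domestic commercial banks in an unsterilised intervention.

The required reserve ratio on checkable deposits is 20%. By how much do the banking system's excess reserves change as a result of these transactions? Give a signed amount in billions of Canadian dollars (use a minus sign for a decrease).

Currency withdrawal $388 billion: reserves −$388B, deposits −$388B.
OMO sale (to banks) $268 billion: reserves −$268B, deposits 0.
Asset sale (to non-banks) $270 billion: reserves −$270B, deposits −$270B.
Discount-window repayment $242 billion: reserves −$242B, deposits 0.
FX purchase $154 billion: reserves +$154B, deposits 0.
Totals: Δreserves = −$1014B, Δdeposits = −$658B.
Δrequired reserves = 20% × −$658B = −$131.6B.
Δexcess reserves = Δreserves − Δrequired = −$1014B − (−$131.6B) = -$882.4 billion.

-$882.4 billion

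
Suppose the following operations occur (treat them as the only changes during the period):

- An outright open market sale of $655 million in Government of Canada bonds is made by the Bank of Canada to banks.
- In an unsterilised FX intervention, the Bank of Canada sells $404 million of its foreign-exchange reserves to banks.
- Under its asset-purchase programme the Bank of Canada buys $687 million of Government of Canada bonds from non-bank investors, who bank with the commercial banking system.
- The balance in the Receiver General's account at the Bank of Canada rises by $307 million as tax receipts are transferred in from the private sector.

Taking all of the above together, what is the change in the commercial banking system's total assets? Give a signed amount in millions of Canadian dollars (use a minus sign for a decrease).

+$380 million

OMO sale (to banks) $655 million: just an asset swap on bank balance sheets → 0.
FX sale $404 million: just an asset swap on bank balance sheets → 0.
Asset purchase (from non-banks) $687 million: bank balance sheets expand → +$687M.
Government account inflow $307 million: bank balance sheets shrink → −$307M.
Net: 0 + 0 + 687 − 307 = +$380 million.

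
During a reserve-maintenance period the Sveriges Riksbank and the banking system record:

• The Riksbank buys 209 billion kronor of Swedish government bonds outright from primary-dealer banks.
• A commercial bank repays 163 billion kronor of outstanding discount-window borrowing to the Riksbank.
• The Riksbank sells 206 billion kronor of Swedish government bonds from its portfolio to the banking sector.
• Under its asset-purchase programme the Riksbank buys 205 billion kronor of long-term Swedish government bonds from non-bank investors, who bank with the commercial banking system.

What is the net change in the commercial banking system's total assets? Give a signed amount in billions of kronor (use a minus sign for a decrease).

+42 billion

OMO purchase (from banks) 209 billion kronor: just an asset swap on bank balance sheets → 0.
Discount-window repayment 163 billion kronor: bank balance sheets shrink → −163B.
OMO sale (to banks) 206 billion kronor: just an asset swap on bank balance sheets → 0.
Asset purchase (from non-banks) 205 billion kronor: bank balance sheets expand → +205B.
Net: 0 − 163 + 0 + 205 = +42 billion.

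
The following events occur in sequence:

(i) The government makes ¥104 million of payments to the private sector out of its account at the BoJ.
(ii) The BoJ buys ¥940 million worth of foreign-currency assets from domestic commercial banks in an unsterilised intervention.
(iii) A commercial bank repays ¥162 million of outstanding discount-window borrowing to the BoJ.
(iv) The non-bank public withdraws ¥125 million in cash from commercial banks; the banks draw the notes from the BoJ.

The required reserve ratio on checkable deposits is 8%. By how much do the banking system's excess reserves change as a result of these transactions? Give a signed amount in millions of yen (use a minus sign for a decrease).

Government spending ¥104 million: reserves +¥104M, deposits +¥104M.
FX purchase ¥940 million: reserves +¥940M, deposits 0.
Discount-window repayment ¥162 million: reserves −¥162M, deposits 0.
Currency withdrawal ¥125 million: reserves −¥125M, deposits −¥125M.
Totals: Δreserves = +¥757M, Δdeposits = −¥21M.
Δrequired reserves = 8% × −¥21M = −¥1.68M.
Δexcess reserves = Δreserves − Δrequired = +¥757M − (−¥1.68M) = +¥758.68 million.

+¥758.68 million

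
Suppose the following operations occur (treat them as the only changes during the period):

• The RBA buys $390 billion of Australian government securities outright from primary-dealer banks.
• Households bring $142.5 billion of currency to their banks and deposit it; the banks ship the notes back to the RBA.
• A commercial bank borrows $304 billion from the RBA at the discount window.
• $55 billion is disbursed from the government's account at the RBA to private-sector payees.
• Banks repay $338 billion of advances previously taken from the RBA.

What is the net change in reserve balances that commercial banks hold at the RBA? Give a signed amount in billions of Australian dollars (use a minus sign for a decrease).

+$553.5 billion

OMO purchase (from banks) $390 billion: the RBA pays by crediting reserve accounts → +$390B.
Currency deposit $142.5 billion: returned notes are swapped for reserve credit → +$142.5B.
Discount-window loan $304 billion: the loan is credited to the bank's reserve account → +$304B.
Government spending $55 billion: government payments flow into bank reserve accounts → +$55B.
Discount-window repayment $338 billion: repayment is debited from reserves → −$338B.
Net: 390 + 142.5 + 304 + 55 − 338 = +$553.5 billion.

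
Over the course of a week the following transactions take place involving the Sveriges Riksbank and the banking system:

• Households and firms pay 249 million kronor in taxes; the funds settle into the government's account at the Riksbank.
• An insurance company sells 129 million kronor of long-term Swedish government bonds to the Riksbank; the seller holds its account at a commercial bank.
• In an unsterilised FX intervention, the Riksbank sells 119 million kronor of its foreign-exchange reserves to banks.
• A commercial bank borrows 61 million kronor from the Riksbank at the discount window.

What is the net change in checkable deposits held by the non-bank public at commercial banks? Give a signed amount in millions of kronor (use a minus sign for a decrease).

Riksbank balance sheet:
  Assets:      Securities +129M, Loans to banks +61M, Foreign assets −119M
  Liabilities: Bank reserves −178M, Government deposits +249M
Commercial banking system:
  Assets:      Reserves at CB −178M, Foreign assets +119M
  Liabilities: Checkable deposits −120M, Borrowings from CB +61M
So the change in checkable deposits held by the non-bank public at commercial banks is -120 million.

-120 million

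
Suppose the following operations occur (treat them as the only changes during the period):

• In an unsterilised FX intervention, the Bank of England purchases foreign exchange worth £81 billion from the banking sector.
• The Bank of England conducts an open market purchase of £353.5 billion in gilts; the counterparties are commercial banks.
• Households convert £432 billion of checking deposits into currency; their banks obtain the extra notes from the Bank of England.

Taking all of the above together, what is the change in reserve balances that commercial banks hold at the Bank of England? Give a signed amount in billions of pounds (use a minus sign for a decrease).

+£2.5 billion

Bank of England balance sheet:
  Assets:      Securities +£353.5B, Foreign assets +£81B
  Liabilities: Bank reserves +£2.5B, Currency in circulation +£432B
Commercial banking system:
  Assets:      Reserves at CB +£2.5B, Securities −£353.5B, Foreign assets −£81B
  Liabilities: Checkable deposits −£432B
So the change in reserve balances that commercial banks hold at the Bank of England is +£2.5 billion.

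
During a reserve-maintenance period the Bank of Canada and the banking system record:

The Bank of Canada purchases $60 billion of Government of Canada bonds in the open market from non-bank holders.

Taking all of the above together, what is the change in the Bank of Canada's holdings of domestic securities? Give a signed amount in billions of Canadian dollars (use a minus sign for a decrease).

Asset purchase (from non-banks) $60 billion: securities added to the Bank of Canada's portfolio → +$60B.

+$60 billion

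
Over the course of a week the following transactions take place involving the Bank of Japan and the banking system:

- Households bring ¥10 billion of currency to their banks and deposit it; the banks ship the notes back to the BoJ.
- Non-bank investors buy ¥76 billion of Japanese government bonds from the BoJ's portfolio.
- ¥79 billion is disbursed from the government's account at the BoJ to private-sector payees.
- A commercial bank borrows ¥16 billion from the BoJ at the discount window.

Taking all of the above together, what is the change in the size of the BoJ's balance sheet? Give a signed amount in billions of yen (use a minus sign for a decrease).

-¥60 billion

Currency deposit ¥10 billion: only the composition of liabilities changes → 0.
Asset sale (to non-banks) ¥76 billion: a BoJ asset is shed → −¥76B.
Government spending ¥79 billion: only the composition of liabilities changes → 0.
Discount-window loan ¥16 billion: a BoJ asset is acquired → +¥16B.
Net: 0 − 76 + 0 + 16 = -¥60 billion.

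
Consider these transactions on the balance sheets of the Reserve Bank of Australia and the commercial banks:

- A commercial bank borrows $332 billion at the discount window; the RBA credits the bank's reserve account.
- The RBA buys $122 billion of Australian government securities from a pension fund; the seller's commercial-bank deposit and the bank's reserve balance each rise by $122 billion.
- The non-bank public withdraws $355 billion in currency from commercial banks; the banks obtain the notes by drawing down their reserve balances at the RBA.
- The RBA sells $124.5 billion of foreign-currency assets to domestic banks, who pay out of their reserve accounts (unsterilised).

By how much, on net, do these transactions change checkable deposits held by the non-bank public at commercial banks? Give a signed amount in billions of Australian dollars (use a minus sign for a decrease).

Discount-window loan $332 billion: the counterparty is a bank, so public deposits are unchanged → 0.
Asset purchase (from non-banks) $122 billion: non-bank counterparties' bank balances rise → +$122B.
Currency withdrawal $355 billion: non-bank counterparties' bank balances fall → −$355B.
FX sale $124.5 billion: the counterparty is a bank, so public deposits are unchanged → 0.
Net: 0 + 122 − 355 + 0 = -$233 billion.

-$233 billion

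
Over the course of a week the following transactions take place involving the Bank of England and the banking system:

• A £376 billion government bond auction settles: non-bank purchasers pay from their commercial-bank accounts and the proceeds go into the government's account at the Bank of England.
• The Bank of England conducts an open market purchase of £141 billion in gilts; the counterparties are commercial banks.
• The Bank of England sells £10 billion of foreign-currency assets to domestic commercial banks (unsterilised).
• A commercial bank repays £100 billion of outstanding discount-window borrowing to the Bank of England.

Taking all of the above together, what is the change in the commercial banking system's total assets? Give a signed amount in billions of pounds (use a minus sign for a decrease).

Bank of England balance sheet:
  Assets:      Securities +£141B, Loans to banks −£100B, Foreign assets −£10B
  Liabilities: Bank reserves −£345B, Government deposits +£376B
Commercial banking system:
  Assets:      Reserves at CB −£345B, Securities −£141B, Foreign assets +£10B
  Liabilities: Checkable deposits −£376B, Borrowings from CB −£100B
Change in total bank assets = -£476 billion.

-£476 billion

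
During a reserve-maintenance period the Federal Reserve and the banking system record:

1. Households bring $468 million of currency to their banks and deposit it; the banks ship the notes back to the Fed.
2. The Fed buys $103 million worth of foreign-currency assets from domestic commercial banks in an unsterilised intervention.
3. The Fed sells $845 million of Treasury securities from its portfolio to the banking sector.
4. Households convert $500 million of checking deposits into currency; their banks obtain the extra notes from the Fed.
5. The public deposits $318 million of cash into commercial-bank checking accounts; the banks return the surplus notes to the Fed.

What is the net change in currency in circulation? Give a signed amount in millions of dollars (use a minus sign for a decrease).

Fed balance sheet:
  Assets:      Securities −$845M, Foreign assets +$103M
  Liabilities: Bank reserves −$456M, Currency in circulation −$286M
So the change in currency in circulation is -$286 million.

-$286 million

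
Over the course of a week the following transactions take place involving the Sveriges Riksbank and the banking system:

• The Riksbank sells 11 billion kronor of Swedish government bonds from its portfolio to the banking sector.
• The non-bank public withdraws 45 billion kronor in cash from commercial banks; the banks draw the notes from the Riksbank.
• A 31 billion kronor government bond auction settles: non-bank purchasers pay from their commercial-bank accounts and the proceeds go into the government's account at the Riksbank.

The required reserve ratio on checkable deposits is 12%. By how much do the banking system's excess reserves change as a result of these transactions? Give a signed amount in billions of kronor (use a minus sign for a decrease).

-77.88 billion

OMO sale (to banks) 11 billion kronor: reserves −11B, deposits 0.
Currency withdrawal 45 billion kronor: reserves −45B, deposits −45B.
Government account inflow 31 billion kronor: reserves −31B, deposits −31B.
Totals: Δreserves = −87B, Δdeposits = −76B.
Δrequired reserves = 12% × −76B = −9.12B.
Δexcess reserves = Δreserves − Δrequired = −87B − (−9.12B) = -77.88 billion.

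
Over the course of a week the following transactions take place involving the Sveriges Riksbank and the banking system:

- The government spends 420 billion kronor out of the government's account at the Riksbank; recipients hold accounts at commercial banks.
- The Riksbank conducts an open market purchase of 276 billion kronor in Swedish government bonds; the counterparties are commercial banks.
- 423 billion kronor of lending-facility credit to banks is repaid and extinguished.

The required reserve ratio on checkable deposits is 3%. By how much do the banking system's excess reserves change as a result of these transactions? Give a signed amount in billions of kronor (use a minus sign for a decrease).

+260.4 billion

Government spending 420 billion kronor: reserves +420B, deposits +420B.
OMO purchase (from banks) 276 billion kronor: reserves +276B, deposits 0.
Discount-window repayment 423 billion kronor: reserves −423B, deposits 0.
Totals: Δreserves = +273B, Δdeposits = +420B.
Δrequired reserves = 3% × +420B = +12.6B.
Δexcess reserves = Δreserves − Δrequired = +273B − (+12.6B) = +260.4 billion.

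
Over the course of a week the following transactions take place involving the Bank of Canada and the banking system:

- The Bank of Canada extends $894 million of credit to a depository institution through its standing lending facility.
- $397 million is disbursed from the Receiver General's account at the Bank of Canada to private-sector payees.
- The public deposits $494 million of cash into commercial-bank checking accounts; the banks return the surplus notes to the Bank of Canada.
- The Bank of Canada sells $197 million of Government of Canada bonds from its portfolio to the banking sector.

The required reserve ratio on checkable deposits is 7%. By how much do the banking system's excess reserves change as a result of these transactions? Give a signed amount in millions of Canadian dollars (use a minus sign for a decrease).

Discount-window loan $894 million: reserves +$894M, deposits 0.
Government spending $397 million: reserves +$397M, deposits +$397M.
Currency deposit $494 million: reserves +$494M, deposits +$494M.
OMO sale (to banks) $197 million: reserves −$197M, deposits 0.
Totals: Δreserves = +$1588M, Δdeposits = +$891M.
Δrequired reserves = 7% × +$891M = +$62.37M.
Δexcess reserves = Δreserves − Δrequired = +$1588M − (+$62.37M) = +$1525.63 million.

+$1525.63 million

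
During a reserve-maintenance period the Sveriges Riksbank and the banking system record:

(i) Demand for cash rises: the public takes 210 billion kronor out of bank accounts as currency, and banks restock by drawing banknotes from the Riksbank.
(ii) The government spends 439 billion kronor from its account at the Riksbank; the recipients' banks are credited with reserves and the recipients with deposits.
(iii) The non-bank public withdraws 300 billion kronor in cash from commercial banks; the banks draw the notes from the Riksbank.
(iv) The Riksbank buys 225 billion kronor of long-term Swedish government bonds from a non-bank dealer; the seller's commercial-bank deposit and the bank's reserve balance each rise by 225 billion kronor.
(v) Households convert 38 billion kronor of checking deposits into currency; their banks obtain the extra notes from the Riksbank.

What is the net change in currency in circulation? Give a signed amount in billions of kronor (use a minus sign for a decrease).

+548 billion

Currency withdrawal 210 billion kronor: notes leave the central bank → +210B.
Government spending 439 billion kronor: no currency enters or leaves circulation → 0.
Currency withdrawal 300 billion kronor: notes leave the central bank → +300B.
Asset purchase (from non-banks) 225 billion kronor: no currency enters or leaves circulation → 0.
Currency withdrawal 38 billion kronor: notes leave the central bank → +38B.
Net: 210 + 0 + 300 + 0 + 38 = +548 billion.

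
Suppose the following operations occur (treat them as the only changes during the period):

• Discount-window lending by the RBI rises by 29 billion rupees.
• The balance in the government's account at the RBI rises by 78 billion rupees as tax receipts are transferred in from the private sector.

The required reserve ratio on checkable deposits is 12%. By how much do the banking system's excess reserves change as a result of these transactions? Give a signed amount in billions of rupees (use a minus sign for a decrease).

Discount-window loan 29 billion rupees: reserves +29B, deposits 0.
Government account inflow 78 billion rupees: reserves −78B, deposits −78B.
Totals: Δreserves = −49B, Δdeposits = −78B.
Δrequired reserves = 12% × −78B = −9.36B.
Δexcess reserves = Δreserves − Δrequired = −49B − (−9.36B) = -39.64 billion.

-39.64 billion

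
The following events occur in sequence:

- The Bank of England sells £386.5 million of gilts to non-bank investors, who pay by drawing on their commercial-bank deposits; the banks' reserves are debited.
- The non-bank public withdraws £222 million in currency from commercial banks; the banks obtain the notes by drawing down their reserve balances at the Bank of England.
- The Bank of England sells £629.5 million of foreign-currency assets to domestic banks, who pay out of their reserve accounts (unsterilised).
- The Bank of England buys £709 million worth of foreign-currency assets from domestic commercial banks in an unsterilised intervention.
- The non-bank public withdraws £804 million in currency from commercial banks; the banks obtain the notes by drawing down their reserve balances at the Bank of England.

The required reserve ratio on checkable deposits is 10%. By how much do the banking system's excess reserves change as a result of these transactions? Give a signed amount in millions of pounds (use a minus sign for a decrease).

Asset sale (to non-banks) £386.5 million: reserves −£386.5M, deposits −£386.5M.
Currency withdrawal £222 million: reserves −£222M, deposits −£222M.
FX sale £629.5 million: reserves −£629.5M, deposits 0.
FX purchase £709 million: reserves +£709M, deposits 0.
Currency withdrawal £804 million: reserves −£804M, deposits −£804M.
Totals: Δreserves = −£1333M, Δdeposits = −£1412.5M.
Δrequired reserves = 10% × −£1412.5M = −£141.25M.
Δexcess reserves = Δreserves − Δrequired = −£1333M − (−£141.25M) = -£1191.75 million.

-£1191.75 million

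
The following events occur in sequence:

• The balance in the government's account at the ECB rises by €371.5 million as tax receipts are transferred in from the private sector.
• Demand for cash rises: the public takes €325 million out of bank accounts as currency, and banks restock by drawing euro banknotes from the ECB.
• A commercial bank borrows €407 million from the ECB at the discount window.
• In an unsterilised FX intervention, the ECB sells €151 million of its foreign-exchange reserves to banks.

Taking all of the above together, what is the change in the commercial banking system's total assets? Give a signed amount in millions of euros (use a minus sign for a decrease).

-€289.5 million

Government account inflow €371.5 million: bank balance sheets shrink → −€371.5M.
Currency withdrawal €325 million: bank balance sheets shrink → −€325M.
Discount-window loan €407 million: bank balance sheets expand → +€407M.
FX sale €151 million: just an asset swap on bank balance sheets → 0.
Net: −371.5 − 325 + 407 + 0 = -€289.5 million.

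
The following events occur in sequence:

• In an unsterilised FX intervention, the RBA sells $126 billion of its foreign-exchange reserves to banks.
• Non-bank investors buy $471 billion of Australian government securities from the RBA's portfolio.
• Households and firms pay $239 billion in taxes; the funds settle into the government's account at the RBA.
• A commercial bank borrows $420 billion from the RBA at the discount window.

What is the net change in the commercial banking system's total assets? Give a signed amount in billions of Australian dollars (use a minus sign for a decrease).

FX sale $126 billion: just an asset swap on bank balance sheets → 0.
Asset sale (to non-banks) $471 billion: bank balance sheets shrink → −$471B.
Government account inflow $239 billion: bank balance sheets shrink → −$239B.
Discount-window loan $420 billion: bank balance sheets expand → +$420B.
Net: 0 − 471 − 239 + 420 = -$290 billion.

-$290 billion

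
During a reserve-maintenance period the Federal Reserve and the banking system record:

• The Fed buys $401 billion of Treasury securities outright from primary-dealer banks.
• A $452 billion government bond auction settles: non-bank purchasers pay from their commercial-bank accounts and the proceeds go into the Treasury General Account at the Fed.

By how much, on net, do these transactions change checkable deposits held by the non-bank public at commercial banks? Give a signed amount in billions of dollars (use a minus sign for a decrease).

-$452 billion

Fed balance sheet:
  Assets:      Securities +$401B
  Liabilities: Bank reserves −$51B, Government deposits +$452B
Commercial banking system:
  Assets:      Reserves at CB −$51B, Securities −$401B
  Liabilities: Checkable deposits −$452B
So the change in checkable deposits held by the non-bank public at commercial banks is -$452 billion.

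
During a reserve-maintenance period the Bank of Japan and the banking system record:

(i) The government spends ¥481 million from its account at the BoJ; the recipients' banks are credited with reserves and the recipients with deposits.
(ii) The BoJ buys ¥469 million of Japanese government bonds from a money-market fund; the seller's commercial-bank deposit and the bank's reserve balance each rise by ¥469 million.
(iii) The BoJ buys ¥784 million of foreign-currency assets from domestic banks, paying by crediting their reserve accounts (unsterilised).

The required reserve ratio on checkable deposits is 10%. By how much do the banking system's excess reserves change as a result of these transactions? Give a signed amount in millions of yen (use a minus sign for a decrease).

Government spending ¥481 million: reserves +¥481M, deposits +¥481M.
Asset purchase (from non-banks) ¥469 million: reserves +¥469M, deposits +¥469M.
FX purchase ¥784 million: reserves +¥784M, deposits 0.
Totals: Δreserves = +¥1734M, Δdeposits = +¥950M.
Δrequired reserves = 10% × +¥950M = +¥95M.
Δexcess reserves = Δreserves − Δrequired = +¥1734M − (+¥95M) = +¥1639 million.

+¥1639 million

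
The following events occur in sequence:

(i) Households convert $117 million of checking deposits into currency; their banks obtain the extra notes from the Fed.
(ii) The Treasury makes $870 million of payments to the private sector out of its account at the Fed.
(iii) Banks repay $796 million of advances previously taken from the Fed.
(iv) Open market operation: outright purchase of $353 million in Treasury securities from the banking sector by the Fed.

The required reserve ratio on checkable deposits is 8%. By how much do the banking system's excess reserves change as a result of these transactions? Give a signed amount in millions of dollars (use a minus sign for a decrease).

Currency withdrawal $117 million: reserves −$117M, deposits −$117M.
Government spending $870 million: reserves +$870M, deposits +$870M.
Discount-window repayment $796 million: reserves −$796M, deposits 0.
OMO purchase (from banks) $353 million: reserves +$353M, deposits 0.
Totals: Δreserves = +$310M, Δdeposits = +$753M.
Δrequired reserves = 8% × +$753M = +$60.24M.
Δexcess reserves = Δreserves − Δrequired = +$310M − (+$60.24M) = +$249.76 million.

+$249.76 million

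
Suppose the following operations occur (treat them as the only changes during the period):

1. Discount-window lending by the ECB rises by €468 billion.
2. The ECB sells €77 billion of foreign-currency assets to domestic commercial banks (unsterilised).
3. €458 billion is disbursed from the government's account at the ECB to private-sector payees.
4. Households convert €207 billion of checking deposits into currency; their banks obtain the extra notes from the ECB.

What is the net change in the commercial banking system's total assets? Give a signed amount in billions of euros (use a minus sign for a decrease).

+€719 billion

ECB balance sheet:
  Assets:      Loans to banks +€468B, Foreign assets −€77B
  Liabilities: Bank reserves +€642B, Currency in circulation +€207B, Government deposits −€458B
Commercial banking system:
  Assets:      Reserves at CB +€642B, Foreign assets +€77B
  Liabilities: Checkable deposits +€251B, Borrowings from CB +€468B
Change in total bank assets = +€719 billion.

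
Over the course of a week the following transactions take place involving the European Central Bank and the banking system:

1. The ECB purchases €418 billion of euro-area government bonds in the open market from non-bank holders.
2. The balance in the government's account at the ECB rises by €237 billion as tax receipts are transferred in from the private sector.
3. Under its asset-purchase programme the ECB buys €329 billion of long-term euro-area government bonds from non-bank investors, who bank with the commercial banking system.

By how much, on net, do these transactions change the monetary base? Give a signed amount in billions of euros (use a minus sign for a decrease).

+€510 billion

Asset purchase (from non-banks) €418 billion: ECB balance sheet expands → +€418B.
Government account inflow €237 billion: reserves shift to a non-base liability → −€237B.
Asset purchase (from non-banks) €329 billion: ECB balance sheet expands → +€329B.
Net: 418 − 237 + 329 = +€510 billion.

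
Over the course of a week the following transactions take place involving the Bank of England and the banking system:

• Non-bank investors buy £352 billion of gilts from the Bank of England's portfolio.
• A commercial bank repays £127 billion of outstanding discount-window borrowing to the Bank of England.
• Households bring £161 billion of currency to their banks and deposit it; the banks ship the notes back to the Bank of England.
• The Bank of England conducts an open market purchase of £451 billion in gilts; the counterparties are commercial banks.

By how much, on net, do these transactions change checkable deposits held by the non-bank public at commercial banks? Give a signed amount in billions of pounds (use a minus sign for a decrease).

-£191 billion

Bank of England balance sheet:
  Assets:      Securities +£99B, Loans to banks −£127B
  Liabilities: Bank reserves +£133B, Currency in circulation −£161B
Commercial banking system:
  Assets:      Reserves at CB +£133B, Securities −£451B
  Liabilities: Checkable deposits −£191B, Borrowings from CB −£127B
So the change in checkable deposits held by the non-bank public at commercial banks is -£191 billion.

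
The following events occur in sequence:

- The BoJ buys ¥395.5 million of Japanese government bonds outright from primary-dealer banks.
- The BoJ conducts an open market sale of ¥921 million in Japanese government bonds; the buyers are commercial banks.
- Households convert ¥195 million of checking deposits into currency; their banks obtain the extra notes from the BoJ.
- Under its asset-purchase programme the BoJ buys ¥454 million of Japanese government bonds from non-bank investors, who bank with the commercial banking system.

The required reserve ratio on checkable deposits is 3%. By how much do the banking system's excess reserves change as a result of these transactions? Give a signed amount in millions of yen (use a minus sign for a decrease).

OMO purchase (from banks) ¥395.5 million: reserves +¥395.5M, deposits 0.
OMO sale (to banks) ¥921 million: reserves −¥921M, deposits 0.
Currency withdrawal ¥195 million: reserves −¥195M, deposits −¥195M.
Asset purchase (from non-banks) ¥454 million: reserves +¥454M, deposits +¥454M.
Totals: Δreserves = −¥266.5M, Δdeposits = +¥259M.
Δrequired reserves = 3% × +¥259M = +¥7.77M.
Δexcess reserves = Δreserves − Δrequired = −¥266.5M − (+¥7.77M) = -¥274.27 million.

-¥274.27 million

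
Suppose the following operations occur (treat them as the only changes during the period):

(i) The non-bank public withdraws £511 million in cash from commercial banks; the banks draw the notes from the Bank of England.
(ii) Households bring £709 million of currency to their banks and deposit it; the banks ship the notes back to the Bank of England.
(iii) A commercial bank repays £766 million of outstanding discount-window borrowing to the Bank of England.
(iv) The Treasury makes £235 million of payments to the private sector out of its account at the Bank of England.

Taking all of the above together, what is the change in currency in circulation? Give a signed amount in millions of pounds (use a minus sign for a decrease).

-£198 million

Currency withdrawal £511 million: notes leave the central bank → +£511M.
Currency deposit £709 million: notes return to the central bank → −£709M.
Discount-window repayment £766 million: no currency enters or leaves circulation → 0.
Government spending £235 million: no currency enters or leaves circulation → 0.
Net: 511 − 709 + 0 + 0 = -£198 million.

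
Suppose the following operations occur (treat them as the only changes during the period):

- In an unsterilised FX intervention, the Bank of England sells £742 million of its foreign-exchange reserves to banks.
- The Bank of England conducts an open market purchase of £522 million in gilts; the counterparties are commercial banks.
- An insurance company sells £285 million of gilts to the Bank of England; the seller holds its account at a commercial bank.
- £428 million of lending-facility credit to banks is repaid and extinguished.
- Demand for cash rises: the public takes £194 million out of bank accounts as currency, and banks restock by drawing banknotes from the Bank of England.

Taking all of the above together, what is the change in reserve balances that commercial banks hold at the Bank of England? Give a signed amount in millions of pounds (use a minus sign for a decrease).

FX sale £742 million: the buying banks pay out of their reserve balances → −£742M.
OMO purchase (from banks) £522 million: the Bank of England pays by crediting reserve accounts → +£522M.
Asset purchase (from non-banks) £285 million: the Bank of England pays by crediting reserve accounts → +£285M.
Discount-window repayment £428 million: repayment is debited from reserves → −£428M.
Currency withdrawal £194 million: banks swap reserves for currency → −£194M.
Net: −742 + 522 + 285 − 428 − 194 = -£557 million.

-£557 million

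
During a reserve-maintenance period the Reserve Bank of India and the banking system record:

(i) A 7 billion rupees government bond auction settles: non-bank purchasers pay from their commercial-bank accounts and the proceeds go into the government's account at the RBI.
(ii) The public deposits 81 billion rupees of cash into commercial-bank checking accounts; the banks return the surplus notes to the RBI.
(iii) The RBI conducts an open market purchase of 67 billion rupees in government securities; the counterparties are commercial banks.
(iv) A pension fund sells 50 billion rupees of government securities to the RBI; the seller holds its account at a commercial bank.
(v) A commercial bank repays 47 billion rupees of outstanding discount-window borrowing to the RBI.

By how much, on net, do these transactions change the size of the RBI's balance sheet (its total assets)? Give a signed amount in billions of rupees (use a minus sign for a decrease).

RBI balance sheet:
  Assets:      Securities +117B, Loans to banks −47B
  Liabilities: Bank reserves +144B, Currency in circulation −81B, Government deposits +7B
Change in total RBI assets = +70 billion.

+70 billion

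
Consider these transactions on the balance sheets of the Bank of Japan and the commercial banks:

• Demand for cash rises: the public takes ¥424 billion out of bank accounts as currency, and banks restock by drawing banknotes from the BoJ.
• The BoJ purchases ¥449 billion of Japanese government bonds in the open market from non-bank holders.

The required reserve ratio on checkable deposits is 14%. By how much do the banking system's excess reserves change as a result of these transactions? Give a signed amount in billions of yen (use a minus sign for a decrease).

Currency withdrawal ¥424 billion: reserves −¥424B, deposits −¥424B.
Asset purchase (from non-banks) ¥449 billion: reserves +¥449B, deposits +¥449B.
Totals: Δreserves = +¥25B, Δdeposits = +¥25B.
Δrequired reserves = 14% × +¥25B = +¥3.5B.
Δexcess reserves = Δreserves − Δrequired = +¥25B − (+¥3.5B) = +¥21.5 billion.

+¥21.5 billion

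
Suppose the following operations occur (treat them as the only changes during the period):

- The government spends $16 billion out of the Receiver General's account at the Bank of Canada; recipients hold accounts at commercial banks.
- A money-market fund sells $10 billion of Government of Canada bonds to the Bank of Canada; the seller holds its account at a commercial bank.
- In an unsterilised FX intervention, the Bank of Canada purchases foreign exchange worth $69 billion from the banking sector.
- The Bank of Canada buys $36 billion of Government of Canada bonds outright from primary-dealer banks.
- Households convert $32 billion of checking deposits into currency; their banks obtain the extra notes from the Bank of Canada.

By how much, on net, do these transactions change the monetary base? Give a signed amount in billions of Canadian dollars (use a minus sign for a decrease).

Government spending $16 billion: a non-base liability converts back to reserves → +$16B.
Asset purchase (from non-banks) $10 billion: Bank of Canada balance sheet expands → +$10B.
FX purchase $69 billion: Bank of Canada balance sheet expands → +$69B.
OMO purchase (from banks) $36 billion: Bank of Canada balance sheet expands → +$36B.
Currency withdrawal $32 billion: just a shift between currency and reserves — both are base money → 0.
Net: 16 + 10 + 69 + 36 + 0 = +$131 billion.

+$131 billion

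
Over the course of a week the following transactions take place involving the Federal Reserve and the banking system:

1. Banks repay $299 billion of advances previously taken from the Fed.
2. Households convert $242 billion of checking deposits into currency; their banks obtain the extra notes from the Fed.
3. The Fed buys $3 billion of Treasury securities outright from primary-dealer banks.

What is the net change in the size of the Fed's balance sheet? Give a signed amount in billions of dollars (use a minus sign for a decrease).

-$296 billion

Fed balance sheet:
  Assets:      Securities +$3B, Loans to banks −$299B
  Liabilities: Bank reserves −$538B, Currency in circulation +$242B
Change in total Fed assets = -$296 billion.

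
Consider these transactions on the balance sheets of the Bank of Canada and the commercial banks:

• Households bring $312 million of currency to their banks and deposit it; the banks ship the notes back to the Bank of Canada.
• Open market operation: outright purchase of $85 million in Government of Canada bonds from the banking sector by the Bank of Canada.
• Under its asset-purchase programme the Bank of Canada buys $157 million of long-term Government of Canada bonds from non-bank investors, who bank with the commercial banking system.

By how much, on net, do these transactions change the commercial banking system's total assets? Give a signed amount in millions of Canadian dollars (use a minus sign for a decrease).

+$469 million

Bank of Canada balance sheet:
  Assets:      Securities +$242M
  Liabilities: Bank reserves +$554M, Currency in circulation −$312M
Commercial banking system:
  Assets:      Reserves at CB +$554M, Securities −$85M
  Liabilities: Checkable deposits +$469M
Change in total bank assets = +$469 million.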